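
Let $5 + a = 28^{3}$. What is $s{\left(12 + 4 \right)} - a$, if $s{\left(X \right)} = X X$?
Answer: $-21691$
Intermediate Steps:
$s{\left(X \right)} = X^{2}$
$a = 21947$ ($a = -5 + 28^{3} = -5 + 21952 = 21947$)
$s{\left(12 + 4 \right)} - a = \left(12 + 4\right)^{2} - 21947 = 16^{2} - 21947 = 256 - 21947 = -21691$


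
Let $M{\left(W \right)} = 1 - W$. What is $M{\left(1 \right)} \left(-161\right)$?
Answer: $0$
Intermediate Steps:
$M{\left(1 \right)} \left(-161\right) = \left(1 - 1\right) \left(-161\right) = 0 \left(-161\right) = 0$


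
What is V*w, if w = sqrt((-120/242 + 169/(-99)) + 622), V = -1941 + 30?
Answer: -637*sqrt(674959)/11 ≈ -47576.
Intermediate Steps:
V = -1911
w = sqrt(674959)/33 (w = sqrt((-120*1/242 + 169*(-1/99)) + 622) = sqrt((-60/121 - 169/99) + 622) = sqrt(-2399/1089 + 622) = sqrt(674959/1089) = sqrt(674959)/33 ≈ 24.896)
V*w = -637*sqrt(674959)/11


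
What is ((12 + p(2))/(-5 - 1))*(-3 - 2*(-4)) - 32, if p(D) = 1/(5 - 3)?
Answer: -509/12 ≈ -42.417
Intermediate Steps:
p(D) = 1/2
((12 + p(2))/(-5 - 1))*(-3 - 2*(-4)) - 32 = ((12 + 1/2)/(-5 - 1))*(-3 - 2*(-4)) - 32 = ((25/2)/(-6))*(-3 + 8) - 32 = ((25/2)*(-1/6))*5 - 32 = -25/12*5 - 32 = -125/12 - 32 = -509/12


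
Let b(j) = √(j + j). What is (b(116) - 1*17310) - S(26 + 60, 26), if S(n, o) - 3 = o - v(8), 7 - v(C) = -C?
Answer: -17324 + 2*√58 ≈ -17309.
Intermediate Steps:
v(C) = 7 + C (v(C) = 7 - (-1)*C = 7 + C)
S(n, o) = -12 + o (S(n, o) = 3 + (o - (7 + 8)) = 3 + (o - 1*15) = 3 + (o - 15) = 3 + (-15 + o) = -12 + o)
b(j) = √2*√j (b(j) = √(2*j) = √2*√j)
(b(116) - 1*17310) - S(26 + 60, 26) = (√2*√116 - 1*17310) - (-12 + 26) = (√2*(2*√29) - 17310) - 1*14 = (2*√58 - 17310) - 14 = (-17310 + 2*√58) - 14 = -17324 + 2*√58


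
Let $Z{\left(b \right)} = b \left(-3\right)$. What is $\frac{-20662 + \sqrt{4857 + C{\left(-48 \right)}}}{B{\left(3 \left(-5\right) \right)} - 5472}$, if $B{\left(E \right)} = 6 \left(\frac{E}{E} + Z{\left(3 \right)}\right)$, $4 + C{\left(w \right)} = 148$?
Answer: $\frac{10331}{2760} - \frac{\sqrt{5001}}{5520} \approx 3.7303$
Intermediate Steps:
$C{\left(w \right)} = 144$ ($C{\left(w \right)} = -4 + 148 = 144$)
$Z{\left(b \right)} = - 3 b$
$B{\left(E \right)} = -48$ ($B{\left(E \right)} = 6 \left(\frac{E}{E} - 9\right) = 6 \left(1 - 9\right) = 6 \left(-8\right) = -48$)
$\frac{-20662 + \sqrt{4857 + C{\left(-48 \right)}}}{B{\left(3 \left(-5\right) \right)} - 5472} = \frac{-20662 + \sqrt{4857 + 144}}{-48 - 5472} = \frac{-20662 + \sqrt{5001}}{-5520} = \left(-20662 + \sqrt{5001}\right) \left(- \frac{1}{5520}\right) = \frac{10331}{2760} - \frac{\sqrt{5001}}{5520}$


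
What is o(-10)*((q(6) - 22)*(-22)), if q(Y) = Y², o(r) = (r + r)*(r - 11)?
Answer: -129360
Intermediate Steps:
o(r) = 2*r*(-11 + r) (o(r) = (2*r)*(-11 + r) = 2*r*(-11 + r))
o(-10)*((q(6) - 22)*(-22)) = (2*(-10)*(-11 - 10))*((6² - 22)*(-22)) = (2*(-10)*(-21))*((36 - 22)*(-22)) = 420*(14*(-22)) = 420*(-308) = -129360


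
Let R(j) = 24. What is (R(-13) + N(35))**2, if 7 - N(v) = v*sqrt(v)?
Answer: 43836 - 2170*sqrt(35) ≈ 30998.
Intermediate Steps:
N(v) = 7 - v**(3/2) (N(v) = 7 - v*sqrt(v) = 7 - v**(3/2))
(R(-13) + N(35))**2 = (24 + (7 - 35**(3/2)))**2 = (24 + (7 - 35*sqrt(35)))**2 = (31 - 35*sqrt(35))**2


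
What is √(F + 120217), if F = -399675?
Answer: I*√279458 ≈ 528.64*I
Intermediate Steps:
√(F + 120217) = √(-399675 + 120217) = √(-279458) = I*√279458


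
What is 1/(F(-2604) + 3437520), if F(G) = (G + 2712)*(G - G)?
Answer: 1/3437520 ≈ 2.9091e-7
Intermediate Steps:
F(G) = 0 (F(G) = (2712 + G)*0 = 0)
1/(F(-2604) + 3437520) = 1/(0 + 3437520) = 1/3437520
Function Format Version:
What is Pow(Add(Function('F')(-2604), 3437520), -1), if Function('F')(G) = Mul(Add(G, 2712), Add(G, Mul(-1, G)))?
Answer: Rational(1, 3437520) ≈ 2.9091e-7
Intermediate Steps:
Function('F')(G) = 0 (Function('F')(G) = Mul(Add(2712, G), 0) = 0)
Pow(Add(Function('F')(-2604), 3437520), -1) = Pow(Add(0, 3437520), -1) = Pow(3437520, -1) = Rational(1, 3437520)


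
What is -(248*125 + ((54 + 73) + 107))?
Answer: -31234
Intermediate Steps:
-(248*125 + ((54 + 73) + 107)) = -(31000 + (127 + 107)) = -(31000 + 234) = -1*31234 = -31234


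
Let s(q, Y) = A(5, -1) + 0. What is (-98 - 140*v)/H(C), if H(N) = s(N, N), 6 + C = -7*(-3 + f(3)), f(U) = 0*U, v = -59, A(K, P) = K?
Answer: 8162/5 ≈ 1632.4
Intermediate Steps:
f(U) = 0
s(q, Y) = 5 (s(q, Y) = 5 + 0 = 5)
C = 15 (C = -6 - 7*(-3 + 0) = -6 - 7*(-3) = -6 + 21 = 15)
H(N) = 5
(-98 - 140*v)/H(C) = (-98 - 140*(-59))/5 = (-98 + 8260)*(1/5) = 8162*(1/5) = 8162/5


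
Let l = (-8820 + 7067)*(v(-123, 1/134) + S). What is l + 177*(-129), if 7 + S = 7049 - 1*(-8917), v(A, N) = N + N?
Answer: -1875932073/67 ≈ -2.7999e+7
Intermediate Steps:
v(A, N) = 2*N
S = 15959 (S = -7 + (7049 - 1*(-8917)) = -7 + (7049 + 8917) = -7 + 15966 = 15959)
l = -1874402262/67 (l = (-8820 + 7067)*(2/134 + 15959) = -1753*(2*(1/134) + 15959) = -1753*(1/67 + 15959) = -1753*1069254/67 = -1874402262/67 ≈ -2.7976e+7)
l + 177*(-129) = -1874402262/67 + 177*(-129) = -1874402262/67 - 22833 = -1875932073/67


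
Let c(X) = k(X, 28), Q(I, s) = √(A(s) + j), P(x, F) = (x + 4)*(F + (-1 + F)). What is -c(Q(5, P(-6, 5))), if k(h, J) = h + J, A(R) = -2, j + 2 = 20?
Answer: -32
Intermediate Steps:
j = 18 (j = -2 + 20 = 18)
P(x, F) = (-1 + 2*F)*(4 + x) (P(x, F) = (4 + x)*(-1 + 2*F) = (-1 + 2*F)*(4 + x))
k(h, J) = J + h
Q(I, s) = 4 (Q(I, s) = √(-2 + 18) = √16 = 4)
c(X) = 28 + X
-c(Q(5, P(-6, 5))) = -(28 + 4) = -1*32 = -32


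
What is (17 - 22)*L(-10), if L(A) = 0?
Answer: 0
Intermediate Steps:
(17 - 22)*L(-10) = (17 - 22)*0 = -5*0 = 0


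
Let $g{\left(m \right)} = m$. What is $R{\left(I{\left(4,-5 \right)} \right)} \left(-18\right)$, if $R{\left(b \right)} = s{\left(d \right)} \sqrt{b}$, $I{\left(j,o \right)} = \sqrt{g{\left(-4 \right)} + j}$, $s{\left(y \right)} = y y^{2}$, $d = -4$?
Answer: $0$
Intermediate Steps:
$s{\left(y \right)} = y^{3}$
$I{\left(j,o \right)} = \sqrt{-4 + j}$
$R{\left(b \right)} = - 64 \sqrt{b}$ ($R{\left(b \right)} = \left(-4\right)^{3} \sqrt{b} = - 64 \sqrt{b}$)
$R{\left(I{\left(4,-5 \right)} \right)} \left(-18\right) = - 64 \sqrt{\sqrt{-4 + 4}} \left(-18\right) = - 64 \sqrt{\sqrt{0}} \left(-18\right) = - 64 \sqrt{0} \left(-18\right) = \left(-64\right) 0 \left(-18\right) = 0 \left(-18\right) = 0$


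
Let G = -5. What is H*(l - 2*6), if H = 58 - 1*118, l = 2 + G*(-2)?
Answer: 0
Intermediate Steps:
l = 12 (l = 2 - 5*(-2) = 2 + 10 = 12)
H = -60 (H = 58 - 118 = -60)
H*(l - 2*6) = -60*(12 - 2*6) = -60*(12 - 12) = -60*0 = 0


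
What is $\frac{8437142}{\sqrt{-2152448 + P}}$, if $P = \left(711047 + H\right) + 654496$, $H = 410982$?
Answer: $- \frac{8437142 i \sqrt{375923}}{375923} \approx - 13761.0 i$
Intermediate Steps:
$P = 1776525$ ($P = \left(711047 + 410982\right) + 654496 = 1122029 + 654496 = 1776525$)
$\frac{8437142}{\sqrt{-2152448 + P}} = \frac{8437142}{\sqrt{-2152448 + 1776525}} = \frac{8437142}{\sqrt{-375923}} = \frac{8437142}{i \sqrt{375923}} = 8437142 \left(- \frac{i \sqrt{375923}}{375923}\right) = - \frac{8437142 i \sqrt{375923}}{375923}$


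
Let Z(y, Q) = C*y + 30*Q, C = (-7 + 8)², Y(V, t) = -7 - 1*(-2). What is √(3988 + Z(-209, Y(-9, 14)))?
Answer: √3629 ≈ 60.241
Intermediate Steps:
Y(V, t) = -5 (Y(V, t) = -7 + 2 = -5)
C = 1 (C = 1² = 1)
Z(y, Q) = y + 30*Q (Z(y, Q) = 1*y + 30*Q = y + 30*Q)
√(3988 + Z(-209, Y(-9, 14))) = √(3988 + (-209 + 30*(-5))) = √(3988 + (-209 - 150)) = √(3988 - 359) = √3629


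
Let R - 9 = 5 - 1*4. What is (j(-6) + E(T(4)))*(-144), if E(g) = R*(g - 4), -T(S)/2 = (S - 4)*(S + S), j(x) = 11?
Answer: 4176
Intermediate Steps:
R = 10 (R = 9 + (5 - 1*4) = 9 + (5 - 4) = 9 + 1 = 10)
T(S) = -4*S*(-4 + S) (T(S) = -2*(S - 4)*(S + S) = -2*(-4 + S)*2*S = -4*S*(-4 + S))
E(g) = -40 + 10*g (E(g) = 10*(g - 4) = 10*(-4 + g) = -40 + 10*g)
(j(-6) + E(T(4)))*(-144) = (11 + (-40 + 10*(4*4*(4 - 1*4))))*(-144) = (11 + (-40 + 10*(4*4*(4 - 4))))*(-144) = (11 + (-40 + 10*(4*4*0)))*(-144) = (11 + (-40 + 10*0))*(-144) = (11 + (-40 + 0))*(-144) = (11 - 40)*(-144) = -29*(-144) = 4176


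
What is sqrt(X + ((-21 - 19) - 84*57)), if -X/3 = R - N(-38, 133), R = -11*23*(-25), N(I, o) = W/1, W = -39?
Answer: 4*I*sqrt(1495) ≈ 154.66*I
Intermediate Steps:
N(I, o) = -39 (N(I, o) = -39/1 = -39*1 = -39)
R = 6325 (R = -253*(-25) = 6325)
X = -19092 (X = -3*(6325 - 1*(-39)) = -3*(6325 + 39) = -3*6364 = -19092)
sqrt(X + ((-21 - 19) - 84*57)) = sqrt(-19092 + ((-21 - 19) - 84*57)) = sqrt(-19092 + (-40 - 4788)) = sqrt(-19092 - 4828) = sqrt(-23920) = 4*I*sqrt(1495)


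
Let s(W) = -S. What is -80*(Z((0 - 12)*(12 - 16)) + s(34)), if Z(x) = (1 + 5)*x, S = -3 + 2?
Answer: -23120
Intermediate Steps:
S = -1
s(W) = 1 (s(W) = -1*(-1) = 1)
Z(x) = 6*x
-80*(Z((0 - 12)*(12 - 16)) + s(34)) = -80*(6*((0 - 12)*(12 - 16)) + 1) = -80*(6*(-12*(-4)) + 1) = -80*(6*48 + 1) = -80*(288 + 1) = -80*289 = -23120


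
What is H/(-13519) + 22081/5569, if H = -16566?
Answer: 35524463/6844301 ≈ 5.1904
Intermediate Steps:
H/(-13519) + 22081/5569 = -16566/(-13519) + 22081/5569 = -16566*(-1/13519) + 22081*(1/5569) = 1506/1229 + 22081/5569 = 35524463/6844301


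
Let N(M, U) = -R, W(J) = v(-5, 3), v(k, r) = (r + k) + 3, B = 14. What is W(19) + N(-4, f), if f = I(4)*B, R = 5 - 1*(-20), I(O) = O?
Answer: -24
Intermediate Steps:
v(k, r) = 3 + k + r (v(k, r) = (k + r) + 3 = 3 + k + r)
R = 25 (R = 5 + 20 = 25)
W(J) = 1 (W(J) = 3 - 5 + 3 = 1)
f = 56 (f = 4*14 = 56)
N(M, U) = -25 (N(M, U) = -1*25 = -25)
W(19) + N(-4, f) = 1 - 25 = -24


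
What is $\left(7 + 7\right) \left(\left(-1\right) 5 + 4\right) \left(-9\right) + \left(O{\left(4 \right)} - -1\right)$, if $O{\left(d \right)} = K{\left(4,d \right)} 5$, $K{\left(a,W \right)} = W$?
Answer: $147$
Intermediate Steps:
$O{\left(d \right)} = 5 d$ ($O{\left(d \right)} = d 5 = 5 d$)
$\left(7 + 7\right) \left(\left(-1\right) 5 + 4\right) \left(-9\right) + \left(O{\left(4 \right)} - -1\right) = \left(7 + 7\right) \left(\left(-1\right) 5 + 4\right) \left(-9\right) + \left(5 \cdot 4 - -1\right) = 14 \left(-5 + 4\right) \left(-9\right) + \left(20 + 1\right) = 14 \left(-1\right) \left(-9\right) + 21 = \left(-14\right) \left(-9\right) + 21 = 126 + 21 = 147$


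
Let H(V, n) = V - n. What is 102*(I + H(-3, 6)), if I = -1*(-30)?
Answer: 2142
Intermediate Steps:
I = 30
102*(I + H(-3, 6)) = 102*(30 + (-3 - 1*6)) = 102*(30 + (-3 - 6)) = 102*(30 - 9) = 102*21 = 2142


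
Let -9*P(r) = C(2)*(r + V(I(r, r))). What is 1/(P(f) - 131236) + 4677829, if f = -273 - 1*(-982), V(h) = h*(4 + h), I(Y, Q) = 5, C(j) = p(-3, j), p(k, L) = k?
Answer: 1838171616863/392954 ≈ 4.6778e+6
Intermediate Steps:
C(j) = -3
f = 709 (f = -273 + 982 = 709)
P(r) = 15 + r/3 (P(r) = -(-1)*(r + 5*(4 + 5))/3 = -(-1)*(r + 5*9)/3 = -(-1)*(r + 45)/3 = -(-1)*(45 + r)/3 = -(-135 - 3*r)/9 = 15 + r/3)
1/(P(f) - 131236) + 4677829 = 1/((15 + (1/3)*709) - 131236) + 4677829 = 1/((15 + 709/3) - 131236) + 4677829 = 1/(754/3 - 131236) + 4677829 = 1/(-392954/3) + 4677829 = -3/392954 + 4677829 = 1838171616863/392954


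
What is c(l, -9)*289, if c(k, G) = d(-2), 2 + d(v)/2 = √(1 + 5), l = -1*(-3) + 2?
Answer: -1156 + 578*√6 ≈ 259.81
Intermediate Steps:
l = 5 (l = 3 + 2 = 5)
d(v) = -4 + 2*√6 (d(v) = -4 + 2*√(1 + 5) = -4 + 2*√6)
c(k, G) = -4 + 2*√6
c(l, -9)*289 = (-4 + 2*√6)*289 = -1156 + 578*√6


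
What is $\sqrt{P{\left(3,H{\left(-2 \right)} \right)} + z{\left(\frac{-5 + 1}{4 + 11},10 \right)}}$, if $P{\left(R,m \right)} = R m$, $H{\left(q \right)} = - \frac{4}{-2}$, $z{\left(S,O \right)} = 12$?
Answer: $3 \sqrt{2} \approx 4.2426$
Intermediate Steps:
$H{\left(q \right)} = 2$ ($H{\left(q \right)} = \left(-4\right) \left(- \frac{1}{2}\right) = 2$)
$\sqrt{P{\left(3,H{\left(-2 \right)} \right)} + z{\left(\frac{-5 + 1}{4 + 11},10 \right)}} = \sqrt{3 \cdot 2 + 12} = \sqrt{6 + 12} = \sqrt{18} = 3 \sqrt{2}$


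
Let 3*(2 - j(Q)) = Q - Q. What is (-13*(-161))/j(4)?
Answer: 2093/2 ≈ 1046.5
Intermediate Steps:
j(Q) = 2 (j(Q) = 2 - (Q - Q)/3 = 2 - ⅓*0 = 2 + 0 = 2)
(-13*(-161))/j(4) = -13*(-161)/2 = 2093*(½) = 2093/2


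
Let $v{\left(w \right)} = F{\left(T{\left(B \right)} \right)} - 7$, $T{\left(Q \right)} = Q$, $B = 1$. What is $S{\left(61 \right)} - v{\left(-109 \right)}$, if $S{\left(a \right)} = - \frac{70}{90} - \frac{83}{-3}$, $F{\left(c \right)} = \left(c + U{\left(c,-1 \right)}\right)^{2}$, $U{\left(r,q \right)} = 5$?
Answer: $- \frac{19}{9} \approx -2.1111$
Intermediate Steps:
$F{\left(c \right)} = \left(5 + c\right)^{2}$ ($F{\left(c \right)} = \left(c + 5\right)^{2} = \left(5 + c\right)^{2}$)
$v{\left(w \right)} = 29$ ($v{\left(w \right)} = \left(5 + 1\right)^{2} - 7 = 6^{2} - 7 = 36 - 7 = 29$)
$S{\left(a \right)} = \frac{242}{9}$ ($S{\left(a \right)} = \left(-70\right) \frac{1}{90} - - \frac{83}{3} = - \frac{7}{9} + \frac{83}{3} = \frac{242}{9}$)
$S{\left(61 \right)} - v{\left(-109 \right)} = \frac{242}{9} - 29 = - \frac{19}{9}$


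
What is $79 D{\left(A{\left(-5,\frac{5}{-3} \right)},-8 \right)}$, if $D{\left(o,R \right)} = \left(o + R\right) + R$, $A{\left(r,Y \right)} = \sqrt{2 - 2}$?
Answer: $-1264$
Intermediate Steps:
$A{\left(r,Y \right)} = 0$ ($A{\left(r,Y \right)} = \sqrt{0} = 0$)
$D{\left(o,R \right)} = o + 2 R$ ($D{\left(o,R \right)} = \left(R + o\right) + R = o + 2 R$)
$79 D{\left(A{\left(-5,\frac{5}{-3} \right)},-8 \right)} = 79 \left(0 + 2 \left(-8\right)\right) = 79 \left(0 - 16\right) = 79 \left(-16\right) = -1264$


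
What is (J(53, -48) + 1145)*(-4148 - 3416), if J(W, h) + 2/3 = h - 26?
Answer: -24288004/3 ≈ -8.0960e+6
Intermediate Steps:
J(W, h) = -80/3 + h (J(W, h) = -⅔ + (h - 26) = -⅔ + (-26 + h) = -80/3 + h)
(J(53, -48) + 1145)*(-4148 - 3416) = ((-80/3 - 48) + 1145)*(-4148 - 3416) = (-224/3 + 1145)*(-7564) = (3211/3)*(-7564) = -24288004/3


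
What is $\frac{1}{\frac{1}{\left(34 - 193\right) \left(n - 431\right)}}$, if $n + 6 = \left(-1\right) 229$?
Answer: $105894$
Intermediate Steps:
$n = -235$ ($n = -6 - 229 = -235$)
$\frac{1}{\frac{1}{\left(34 - 193\right) \left(n - 431\right)}} = \frac{1}{\frac{1}{\left(34 - 193\right) \left(-235 - 431\right)}} = \frac{1}{\frac{1}{\left(-159\right) \left(-666\right)}} = \frac{1}{\frac{1}{105894}} = 105894$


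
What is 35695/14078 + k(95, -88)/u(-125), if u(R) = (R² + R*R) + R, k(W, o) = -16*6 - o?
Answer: 1110894251/438177750 ≈ 2.5353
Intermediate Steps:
k(W, o) = -96 - o
u(R) = R + 2*R² (u(R) = (R² + R²) + R = 2*R² + R = R + 2*R²)
35695/14078 + k(95, -88)/u(-125) = 35695/14078 + (-96 - 1*(-88))/((-125*(1 + 2*(-125)))) = 35695*(1/14078) + (-96 + 88)/((-125*(1 - 250))) = 35695/14078 - 8/((-125*(-249))) = 35695/14078 - 8/31125 = 1110894251/438177750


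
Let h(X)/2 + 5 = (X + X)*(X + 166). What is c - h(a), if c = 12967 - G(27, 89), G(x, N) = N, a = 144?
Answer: -165672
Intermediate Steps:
h(X) = -10 + 4*X*(166 + X) (h(X) = -10 + 2*((X + X)*(X + 166)) = -10 + 2*((2*X)*(166 + X)) = -10 + 2*(2*X*(166 + X)) = -10 + 4*X*(166 + X))
c = 12878 (c = 12967 - 1*89 = 12967 - 89 = 12878)
c - h(a) = 12878 - (-10 + 4*144**2 + 664*144) = 12878 - (-10 + 4*20736 + 95616) = 12878 - (-10 + 82944 + 95616) = 12878 - 1*178550 = 12878 - 178550 = -165672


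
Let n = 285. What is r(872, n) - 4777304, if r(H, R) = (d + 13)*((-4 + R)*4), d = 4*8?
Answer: -4726724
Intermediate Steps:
d = 32
r(H, R) = -720 + 180*R (r(H, R) = (32 + 13)*((-4 + R)*4) = 45*(-16 + 4*R) = -720 + 180*R)
r(872, n) - 4777304 = (-720 + 180*285) - 4777304 = (-720 + 51300) - 4777304 = 50580 - 4777304 = -4726724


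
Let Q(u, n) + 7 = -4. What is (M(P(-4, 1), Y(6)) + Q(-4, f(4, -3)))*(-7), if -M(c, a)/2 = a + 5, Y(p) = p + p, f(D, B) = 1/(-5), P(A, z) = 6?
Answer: 315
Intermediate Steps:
f(D, B) = -⅕
Y(p) = 2*p
Q(u, n) = -11 (Q(u, n) = -7 - 4 = -11)
M(c, a) = -10 - 2*a (M(c, a) = -2*(a + 5) = -2*(5 + a) = -10 - 2*a)
(M(P(-4, 1), Y(6)) + Q(-4, f(4, -3)))*(-7) = ((-10 - 4*6) - 11)*(-7) = ((-10 - 2*12) - 11)*(-7) = ((-10 - 24) - 11)*(-7) = (-34 - 11)*(-7) = -45*(-7) = 315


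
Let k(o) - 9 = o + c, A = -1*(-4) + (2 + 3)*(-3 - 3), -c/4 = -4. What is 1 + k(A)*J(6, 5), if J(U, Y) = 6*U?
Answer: -35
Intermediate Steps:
c = 16 (c = -4*(-4) = 16)
A = -26 (A = 4 + 5*(-6) = 4 - 30 = -26)
k(o) = 25 + o (k(o) = 9 + (o + 16) = 9 + (16 + o) = 25 + o)
1 + k(A)*J(6, 5) = 1 + (25 - 26)*(6*6) = 1 - 1*36 = 1 - 36 = -35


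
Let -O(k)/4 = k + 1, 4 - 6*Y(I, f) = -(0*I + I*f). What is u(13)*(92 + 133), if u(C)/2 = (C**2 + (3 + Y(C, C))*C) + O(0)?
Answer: 260475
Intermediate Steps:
Y(I, f) = 2/3 + I*f/6 (Y(I, f) = 2/3 - (-1)*(0*I + I*f)/6 = 2/3 - (-1)*(0 + I*f)/6 = 2/3 - (-1)*I*f/6 = 2/3 + I*f/6)
O(k) = -4 - 4*k (O(k) = -4*(k + 1) = -4*(1 + k) = -4 - 4*k)
u(C) = -8 + 2*C**2 + 2*C*(11/3 + C**2/6) (u(C) = 2*((C**2 + (3 + (2/3 + C*C/6))*C) + (-4 - 4*0)) = 2*((C**2 + (3 + (2/3 + C**2/6))*C) + (-4 + 0)) = 2*((C**2 + (11/3 + C**2/6)*C) - 4) = 2*((C**2 + C*(11/3 + C**2/6)) - 4) = 2*(-4 + C**2 + C*(11/3 + C**2/6)) = -8 + 2*C**2 + 2*C*(11/3 + C**2/6))
u(13)*(92 + 133) = (-8 + 2*13**2 + (1/3)*13**3 + (22/3)*13)*(92 + 133) = (-8 + 2*169 + (1/3)*2197 + 286/3)*225 = (-8 + 338 + 2197/3 + 286/3)*225 = (3473/3)*225 = 260475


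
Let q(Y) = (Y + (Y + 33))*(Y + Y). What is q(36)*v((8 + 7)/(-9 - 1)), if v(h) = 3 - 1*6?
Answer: -22680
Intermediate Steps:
q(Y) = 2*Y*(33 + 2*Y) (q(Y) = (Y + (33 + Y))*(2*Y) = (33 + 2*Y)*(2*Y) = 2*Y*(33 + 2*Y))
v(h) = -3 (v(h) = 3 - 6 = -3)
q(36)*v((8 + 7)/(-9 - 1)) = (2*36*(33 + 2*36))*(-3) = (2*36*(33 + 72))*(-3) = (2*36*105)*(-3) = 7560*(-3) = -22680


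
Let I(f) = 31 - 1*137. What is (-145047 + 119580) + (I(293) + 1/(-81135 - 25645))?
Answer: -2730684941/106780 ≈ -25573.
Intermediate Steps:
I(f) = -106 (I(f) = 31 - 137 = -106)
(-145047 + 119580) + (I(293) + 1/(-81135 - 25645)) = (-145047 + 119580) + (-106 + 1/(-81135 - 25645)) = -25467 + (-106 + 1/(-106780)) = -25467 + (-106 - 1/106780) = -25467 - 11318681/106780 = -2730684941/106780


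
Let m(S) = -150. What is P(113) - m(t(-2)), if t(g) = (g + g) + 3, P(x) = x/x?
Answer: 151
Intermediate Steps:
P(x) = 1
t(g) = 3 + 2*g (t(g) = 2*g + 3 = 3 + 2*g)
P(113) - m(t(-2)) = 1 - 1*(-150) = 1 + 150 = 151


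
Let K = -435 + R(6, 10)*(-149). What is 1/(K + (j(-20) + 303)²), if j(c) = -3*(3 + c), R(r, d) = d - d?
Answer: 1/124881 ≈ 8.0076e-6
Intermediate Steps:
R(r, d) = 0
j(c) = -9 - 3*c
K = -435 (K = -435 + 0*(-149) = -435 + 0 = -435)
1/(K + (j(-20) + 303)²) = 1/(-435 + ((-9 - 3*(-20)) + 303)²) = 1/(-435 + ((-9 + 60) + 303)²) = 1/(-435 + (51 + 303)²) = 1/(-435 + 354²) = 1/(-435 + 125316) = 1/124881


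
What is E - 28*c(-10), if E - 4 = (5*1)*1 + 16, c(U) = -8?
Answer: 249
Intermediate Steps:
E = 25 (E = 4 + ((5*1)*1 + 16) = 4 + (5*1 + 16) = 4 + (5 + 16) = 4 + 21 = 25)
E - 28*c(-10) = 25 - 28*(-8) = 25 + 224 = 249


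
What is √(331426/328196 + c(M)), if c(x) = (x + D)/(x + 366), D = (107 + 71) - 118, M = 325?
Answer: √20148054243609534/113391718 ≈ 1.2518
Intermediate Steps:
D = 60 (D = 178 - 118 = 60)
c(x) = (60 + x)/(366 + x) (c(x) = (x + 60)/(x + 366) = (60 + x)/(366 + x))
√(331426/328196 + c(M)) = √(331426/328196 + (60 + 325)/(366 + 325)) = √(331426*(1/328196) + 385/691) = √(165713/164098 + (1/691)*385) = √(165713/164098 + 385/691) = √(177685413/113391718) = √20148054243609534/113391718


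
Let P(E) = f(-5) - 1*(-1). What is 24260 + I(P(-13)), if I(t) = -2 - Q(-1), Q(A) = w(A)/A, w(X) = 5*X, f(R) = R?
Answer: 24253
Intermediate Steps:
Q(A) = 5 (Q(A) = (5*A)/A = 5)
P(E) = -4 (P(E) = -5 - 1*(-1) = -5 + 1 = -4)
I(t) = -7 (I(t) = -2 - 1*5 = -2 - 5 = -7)
24260 + I(P(-13)) = 24260 - 7 = 24253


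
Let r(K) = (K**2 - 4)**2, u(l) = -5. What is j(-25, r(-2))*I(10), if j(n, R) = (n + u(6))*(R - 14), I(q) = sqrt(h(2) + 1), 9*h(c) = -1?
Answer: 280*sqrt(2) ≈ 395.98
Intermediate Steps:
h(c) = -1/9 (h(c) = (1/9)*(-1) = -1/9)
I(q) = 2*sqrt(2)/3 (I(q) = sqrt(-1/9 + 1) = sqrt(8/9) = 2*sqrt(2)/3)
r(K) = (-4 + K**2)**2
j(n, R) = (-14 + R)*(-5 + n) (j(n, R) = (n - 5)*(R - 14) = (-5 + n)*(-14 + R) = (-14 + R)*(-5 + n))
j(-25, r(-2))*I(10) = (70 - 14*(-25) - 5*(-4 + (-2)**2)**2 + (-4 + (-2)**2)**2*(-25))*(2*sqrt(2)/3) = (70 + 350 - 5*(-4 + 4)**2 + (-4 + 4)**2*(-25))*(2*sqrt(2)/3) = (70 + 350 - 5*0**2 + 0**2*(-25))*(2*sqrt(2)/3) = (70 + 350 - 5*0 + 0*(-25))*(2*sqrt(2)/3) = (70 + 350 + 0 + 0)*(2*sqrt(2)/3) = 420*(2*sqrt(2)/3) = 280*sqrt(2)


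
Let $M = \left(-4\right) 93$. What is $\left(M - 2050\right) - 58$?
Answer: $-2480$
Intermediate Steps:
$M = -372$
$\left(M - 2050\right) - 58 = \left(-372 - 2050\right) - 58 = -2422 - 58 = -2480$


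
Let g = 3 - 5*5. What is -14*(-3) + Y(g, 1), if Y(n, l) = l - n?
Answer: 65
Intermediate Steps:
g = -22 (g = 3 - 25 = -22)
-14*(-3) + Y(g, 1) = -14*(-3) + (1 - 1*(-22)) = 42 + (1 + 22) = 42 + 23 = 65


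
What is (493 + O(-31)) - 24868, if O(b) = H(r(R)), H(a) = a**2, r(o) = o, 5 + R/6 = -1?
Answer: -23079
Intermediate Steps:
R = -36 (R = -30 + 6*(-1) = -30 - 6 = -36)
O(b) = 1296 (O(b) = (-36)**2 = 1296)
(493 + O(-31)) - 24868 = (493 + 1296) - 24868 = 1789 - 24868 = -23079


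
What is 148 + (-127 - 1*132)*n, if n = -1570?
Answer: 406778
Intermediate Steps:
148 + (-127 - 1*132)*n = 148 + (-127 - 1*132)*(-1570) = 148 + (-127 - 132)*(-1570) = 148 - 259*(-1570) = 148 + 406630 = 406778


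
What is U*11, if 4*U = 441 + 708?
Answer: 12639/4 ≈ 3159.8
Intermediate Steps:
U = 1149/4 (U = (441 + 708)/4 = (¼)*1149 = 1149/4 ≈ 287.25)
U*11 = (1149/4)*11 = 12639/4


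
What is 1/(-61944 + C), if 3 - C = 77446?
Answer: -1/139387 ≈ -7.1743e-6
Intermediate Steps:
C = -77443 (C = 3 - 1*77446 = 3 - 77446 = -77443)
1/(-61944 + C) = 1/(-61944 - 77443) = 1/(-139387) = -1/139387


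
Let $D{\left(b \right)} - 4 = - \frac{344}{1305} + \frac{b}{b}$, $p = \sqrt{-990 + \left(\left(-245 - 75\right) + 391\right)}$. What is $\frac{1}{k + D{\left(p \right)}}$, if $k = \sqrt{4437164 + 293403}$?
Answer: $- \frac{8066205}{8056235660414} + \frac{1703025 \sqrt{4730567}}{8056235660414} \approx 0.00045877$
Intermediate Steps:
$p = i \sqrt{919}$ ($p = \sqrt{-990 + \left(-320 + 391\right)} = \sqrt{-990 + 71} = \sqrt{-919} = i \sqrt{919} \approx 30.315 i$)
$D{\left(b \right)} = \frac{6181}{1305}$ ($D{\left(b \right)} = 4 + \left(- \frac{344}{1305} + \frac{b}{b}\right) = 4 + \left(\left(-344\right) \frac{1}{1305} + 1\right) = 4 + \left(- \frac{344}{1305} + 1\right) = 4 + \frac{961}{1305} = \frac{6181}{1305}$)
$k = \sqrt{4730567} \approx 2175.0$
$\frac{1}{k + D{\left(p \right)}} = \frac{1}{\sqrt{4730567} + \frac{6181}{1305}} = \frac{1}{\frac{6181}{1305} + \sqrt{4730567}}$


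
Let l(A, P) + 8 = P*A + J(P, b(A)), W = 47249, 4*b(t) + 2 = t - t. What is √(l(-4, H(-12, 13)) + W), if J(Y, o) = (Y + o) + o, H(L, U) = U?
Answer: √47201 ≈ 217.26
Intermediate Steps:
b(t) = -½ (b(t) = -½ + (t - t)/4 = -½ + (¼)*0 = -½ + 0 = -½)
J(Y, o) = Y + 2*o
l(A, P) = -9 + P + A*P (l(A, P) = -8 + (P*A + (P + 2*(-½))) = -8 + (A*P + (P - 1)) = -8 + (A*P + (-1 + P)) = -8 + (-1 + P + A*P) = -9 + P + A*P)
√(l(-4, H(-12, 13)) + W) = √((-9 + 13 - 4*13) + 47249) = √((-9 + 13 - 52) + 47249) = √(-48 + 47249) = √47201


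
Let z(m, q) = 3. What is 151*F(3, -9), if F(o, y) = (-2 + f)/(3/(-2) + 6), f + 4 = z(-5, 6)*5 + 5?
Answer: 4228/9 ≈ 469.78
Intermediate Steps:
f = 16 (f = -4 + (3*5 + 5) = -4 + (15 + 5) = -4 + 20 = 16)
F(o, y) = 28/9 (F(o, y) = (-2 + 16)/(3/(-2) + 6) = 14/(3*(-½) + 6) = 14/(-3/2 + 6) = 14/(9/2) = 14*(2/9) = 28/9)
151*F(3, -9) = 151*(28/9) = 4228/9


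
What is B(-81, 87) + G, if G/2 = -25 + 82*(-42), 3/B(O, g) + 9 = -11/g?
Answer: -5509033/794 ≈ -6938.3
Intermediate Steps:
B(O, g) = 3/(-9 - 11/g)
G = -6938 (G = 2*(-25 + 82*(-42)) = 2*(-25 - 3444) = 2*(-3469) = -6938)
B(-81, 87) + G = -3*87/(11 + 9*87) - 6938 = -3*87/(11 + 783) - 6938 = -3*87/794 - 6938 = -3*87*1/794 - 6938 = -261/794 - 6938 = -5509033/794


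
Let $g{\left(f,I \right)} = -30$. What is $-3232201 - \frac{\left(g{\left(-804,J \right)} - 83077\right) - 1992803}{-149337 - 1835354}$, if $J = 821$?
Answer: $- \frac{6414922310801}{1984691} \approx -3.2322 \cdot 10^{6}$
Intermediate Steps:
$-3232201 - \frac{\left(g{\left(-804,J \right)} - 83077\right) - 1992803}{-149337 - 1835354} = -3232201 - \frac{\left(-30 - 83077\right) - 1992803}{-149337 - 1835354} = -3232201 - \frac{-83107 - 1992803}{-1984691} = -3232201 - \left(-2075910\right) \left(- \frac{1}{1984691}\right) = -3232201 - \frac{2075910}{1984691} = - \frac{6414922310801}{1984691}$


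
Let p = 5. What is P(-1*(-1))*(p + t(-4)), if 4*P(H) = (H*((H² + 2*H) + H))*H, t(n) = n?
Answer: 1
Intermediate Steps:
P(H) = H²*(H² + 3*H)/4 (P(H) = ((H*((H² + 2*H) + H))*H)/4 = ((H*(H² + 3*H))*H)/4 = (H²*(H² + 3*H))/4 = H²*(H² + 3*H)/4)
P(-1*(-1))*(p + t(-4)) = ((-1*(-1))³*(3 - 1*(-1))/4)*(5 - 4) = ((¼)*1³*(3 + 1))*1 = ((¼)*1*4)*1 = 1*1 = 1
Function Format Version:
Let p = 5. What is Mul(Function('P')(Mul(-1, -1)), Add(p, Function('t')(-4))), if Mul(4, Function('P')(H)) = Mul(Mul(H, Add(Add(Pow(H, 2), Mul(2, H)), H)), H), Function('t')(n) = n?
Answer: 1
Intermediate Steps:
Function('P')(H) = Mul(Rational(1, 4), Pow(H, 2), Add(Pow(H, 2), Mul(3, H))) (Function('P')(H) = Mul(Rational(1, 4), Mul(Mul(H, Add(Add(Pow(H, 2), Mul(2, H)), H)), H)) = Mul(Rational(1, 4), Mul(Mul(H, Add(Pow(H, 2), Mul(3, H))), H)) = Mul(Rational(1, 4), Mul(Pow(H, 2), Add(Pow(H, 2), Mul(3, H)))) = Mul(Rational(1, 4), Pow(H, 2), Add(Pow(H, 2), Mul(3, H))))
Mul(Function('P')(Mul(-1, -1)), Add(p, Function('t')(-4))) = Mul(Mul(Rational(1, 4), Pow(Mul(-1, -1), 3), Add(3, Mul(-1, -1))), Add(5, -4)) = Mul(Mul(Rational(1, 4), Pow(1, 3), Add(3, 1)), 1) = Mul(Mul(Rational(1, 4), 1, 4), 1) = Mul(1, 1) = 1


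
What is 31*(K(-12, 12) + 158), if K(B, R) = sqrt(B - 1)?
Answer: 4898 + 31*I*sqrt(13) ≈ 4898.0 + 111.77*I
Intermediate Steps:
K(B, R) = sqrt(-1 + B)
31*(K(-12, 12) + 158) = 31*(sqrt(-1 - 12) + 158) = 31*(sqrt(-13) + 158) = 31*(I*sqrt(13) + 158) = 31*(158 + I*sqrt(13)) = 4898 + 31*I*sqrt(13)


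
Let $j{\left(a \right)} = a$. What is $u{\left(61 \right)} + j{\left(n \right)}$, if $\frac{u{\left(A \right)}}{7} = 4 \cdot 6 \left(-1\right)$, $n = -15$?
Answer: $-183$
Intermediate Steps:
$u{\left(A \right)} = -168$ ($u{\left(A \right)} = 7 \cdot 4 \cdot 6 \left(-1\right) = 7 \cdot 24 \left(-1\right) = 7 \left(-24\right) = -168$)
$u{\left(61 \right)} + j{\left(n \right)} = -168 - 15 = -183$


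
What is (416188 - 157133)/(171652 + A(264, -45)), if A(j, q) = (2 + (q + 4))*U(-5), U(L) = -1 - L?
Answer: 259055/171496 ≈ 1.5106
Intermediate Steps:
A(j, q) = 24 + 4*q (A(j, q) = (2 + (q + 4))*(-1 - 1*(-5)) = (2 + (4 + q))*(-1 + 5) = (6 + q)*4 = 24 + 4*q)
(416188 - 157133)/(171652 + A(264, -45)) = (416188 - 157133)/(171652 + (24 + 4*(-45))) = 259055/(171652 + (24 - 180)) = 259055/(171652 - 156) = 259055/171496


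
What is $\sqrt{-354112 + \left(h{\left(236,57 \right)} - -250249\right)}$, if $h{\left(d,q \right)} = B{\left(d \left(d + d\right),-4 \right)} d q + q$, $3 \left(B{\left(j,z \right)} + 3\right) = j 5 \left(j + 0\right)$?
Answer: $\sqrt{278191343082718} \approx 1.6679 \cdot 10^{7}$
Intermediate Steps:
$B{\left(j,z \right)} = -3 + \frac{5 j^{2}}{3}$ ($B{\left(j,z \right)} = -3 + \frac{j 5 \left(j + 0\right)}{3} = -3 + \frac{5 j j}{3} = -3 + \frac{5 j^{2}}{3}$)
$h{\left(d,q \right)} = q + d q \left(-3 + \frac{20 d^{4}}{3}\right)$ ($h{\left(d,q \right)} = \left(-3 + \frac{5 \left(d \left(d + d\right)\right)^{2}}{3}\right) d q + q = \left(-3 + \frac{5 \left(d 2 d\right)^{2}}{3}\right) d q + q = \left(-3 + \frac{5 \left(2 d^{2}\right)^{2}}{3}\right) d q + q = \left(-3 + \frac{5 \cdot 4 d^{4}}{3}\right) d q + q = \left(-3 + \frac{20 d^{4}}{3}\right) d q + q = d \left(-3 + \frac{20 d^{4}}{3}\right) q + q = d q \left(-3 + \frac{20 d^{4}}{3}\right) + q = q + d q \left(-3 + \frac{20 d^{4}}{3}\right)$)
$\sqrt{-354112 + \left(h{\left(236,57 \right)} - -250249\right)} = \sqrt{-354112 - \left(-250249 - 19 \left(3 + 236 \left(-9 + 20 \cdot 236^{4}\right)\right)\right)} = \sqrt{-354112 + \left(\frac{1}{3} \cdot 57 \left(3 + 236 \left(-9 + 20 \cdot 3102044416\right)\right) + 250249\right)} = \sqrt{-354112 + \left(\frac{1}{3} \cdot 57 \left(3 + 236 \left(-9 + 62040888320\right)\right) + 250249\right)} = \sqrt{-354112 + \left(\frac{1}{3} \cdot 57 \left(3 + 236 \cdot 62040888311\right) + 250249\right)} = \sqrt{-354112 + \left(\frac{1}{3} \cdot 57 \left(3 + 14641649641396\right) + 250249\right)} = \sqrt{-354112 + \left(\frac{1}{3} \cdot 57 \cdot 14641649641399 + 250249\right)} = \sqrt{-354112 + \left(278191343186581 + 250249\right)} = \sqrt{-354112 + 278191343436830} = \sqrt{278191343082718}$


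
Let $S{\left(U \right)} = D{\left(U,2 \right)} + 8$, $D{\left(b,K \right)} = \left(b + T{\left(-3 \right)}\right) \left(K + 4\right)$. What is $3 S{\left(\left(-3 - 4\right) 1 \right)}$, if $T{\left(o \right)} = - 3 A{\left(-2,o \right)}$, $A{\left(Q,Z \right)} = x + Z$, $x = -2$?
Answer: $168$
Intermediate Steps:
$A{\left(Q,Z \right)} = -2 + Z$
$T{\left(o \right)} = 6 - 3 o$ ($T{\left(o \right)} = - 3 \left(-2 + o\right) = 6 - 3 o$)
$D{\left(b,K \right)} = \left(4 + K\right) \left(15 + b\right)$ ($D{\left(b,K \right)} = \left(b + \left(6 - -9\right)\right) \left(K + 4\right) = \left(b + \left(6 + 9\right)\right) \left(4 + K\right) = \left(b + 15\right) \left(4 + K\right) = \left(15 + b\right) \left(4 + K\right) = \left(4 + K\right) \left(15 + b\right)$)
$S{\left(U \right)} = 98 + 6 U$ ($S{\left(U \right)} = \left(60 + 4 U + 15 \cdot 2 + 2 U\right) + 8 = \left(60 + 4 U + 30 + 2 U\right) + 8 = \left(90 + 6 U\right) + 8 = 98 + 6 U$)
$3 S{\left(\left(-3 - 4\right) 1 \right)} = 3 \left(98 + 6 \left(-3 - 4\right) 1\right) = 3 \left(98 + 6 \left(\left(-7\right) 1\right)\right) = 3 \left(98 + 6 \left(-7\right)\right) = 3 \left(98 - 42\right) = 3 \cdot 56 = 168$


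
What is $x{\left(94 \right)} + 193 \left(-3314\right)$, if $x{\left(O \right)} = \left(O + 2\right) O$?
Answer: $-630578$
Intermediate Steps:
$x{\left(O \right)} = O \left(2 + O\right)$ ($x{\left(O \right)} = \left(2 + O\right) O = O \left(2 + O\right)$)
$x{\left(94 \right)} + 193 \left(-3314\right) = 94 \left(2 + 94\right) + 193 \left(-3314\right) = 94 \cdot 96 - 639602 = 9024 - 639602 = -630578$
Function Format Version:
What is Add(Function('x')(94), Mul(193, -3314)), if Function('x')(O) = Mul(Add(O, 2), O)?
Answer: -630578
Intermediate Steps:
Function('x')(O) = Mul(O, Add(2, O)) (Function('x')(O) = Mul(Add(2, O), O) = Mul(O, Add(2, O)))
Add(Function('x')(94), Mul(193, -3314)) = Add(Mul(94, Add(2, 94)), Mul(193, -3314)) = Add(Mul(94, 96), -639602) = Add(9024, -639602) = -630578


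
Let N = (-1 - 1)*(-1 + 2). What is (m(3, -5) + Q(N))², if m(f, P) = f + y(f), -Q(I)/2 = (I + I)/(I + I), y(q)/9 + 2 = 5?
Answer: 784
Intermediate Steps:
y(q) = 27 (y(q) = -18 + 9*5 = -18 + 45 = 27)
N = -2 (N = -2*1 = -2)
Q(I) = -2 (Q(I) = -2*(I + I)/(I + I) = -2*2*I/(2*I) = -2*2*I*1/(2*I) = -2*1 = -2)
m(f, P) = 27 + f (m(f, P) = f + 27 = 27 + f)
(m(3, -5) + Q(N))² = ((27 + 3) - 2)² = (30 - 2)² = 28² = 784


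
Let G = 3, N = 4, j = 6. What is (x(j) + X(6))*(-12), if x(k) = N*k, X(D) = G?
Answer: -324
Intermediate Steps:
X(D) = 3
x(k) = 4*k
(x(j) + X(6))*(-12) = (4*6 + 3)*(-12) = (24 + 3)*(-12) = 27*(-12) = -324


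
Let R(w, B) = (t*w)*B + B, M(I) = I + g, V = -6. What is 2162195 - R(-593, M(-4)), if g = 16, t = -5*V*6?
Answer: 3443063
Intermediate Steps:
t = 180 (t = -5*(-6)*6 = 30*6 = 180)
M(I) = 16 + I (M(I) = I + 16 = 16 + I)
R(w, B) = B + 180*B*w (R(w, B) = (180*w)*B + B = 180*B*w + B = B + 180*B*w)
2162195 - R(-593, M(-4)) = 2162195 - (16 - 4)*(1 + 180*(-593)) = 2162195 - 12*(1 - 106740) = 2162195 - 12*(-106739) = 2162195 - 1*(-1280868) = 2162195 + 1280868 = 3443063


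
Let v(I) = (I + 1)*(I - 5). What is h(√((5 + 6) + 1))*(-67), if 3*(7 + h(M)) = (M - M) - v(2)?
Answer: 268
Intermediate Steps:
v(I) = (1 + I)*(-5 + I)
h(M) = -4 (h(M) = -7 + ((M - M) - (-5 + 2² - 4*2))/3 = -7 + (0 - (-5 + 4 - 8))/3 = -7 + (0 - 1*(-9))/3 = -7 + (0 + 9)/3 = -7 + (⅓)*9 = -7 + 3 = -4)
h(√((5 + 6) + 1))*(-67) = -4*(-67) = 268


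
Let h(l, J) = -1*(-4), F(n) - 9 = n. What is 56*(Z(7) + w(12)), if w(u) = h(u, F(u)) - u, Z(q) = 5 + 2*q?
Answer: 616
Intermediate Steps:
F(n) = 9 + n
h(l, J) = 4
w(u) = 4 - u
56*(Z(7) + w(12)) = 56*((5 + 2*7) + (4 - 1*12)) = 56*((5 + 14) + (4 - 12)) = 56*(19 - 8) = 56*11 = 616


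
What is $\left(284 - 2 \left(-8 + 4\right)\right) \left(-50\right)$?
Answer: $-14600$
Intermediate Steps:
$\left(284 - 2 \left(-8 + 4\right)\right) \left(-50\right) = \left(284 - -8\right) \left(-50\right) = \left(284 + 8\right) \left(-50\right) = 292 \left(-50\right) = -14600$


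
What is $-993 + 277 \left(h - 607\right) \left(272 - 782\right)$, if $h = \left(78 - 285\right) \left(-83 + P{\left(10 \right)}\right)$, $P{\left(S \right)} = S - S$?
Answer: $-2341409973$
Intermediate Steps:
$P{\left(S \right)} = 0$
$h = 17181$ ($h = \left(78 - 285\right) \left(-83 + 0\right) = \left(-207\right) \left(-83\right) = 17181$)
$-993 + 277 \left(h - 607\right) \left(272 - 782\right) = -993 + 277 \left(17181 - 607\right) \left(272 - 782\right) = -993 + 277 \cdot 16574 \left(-510\right) = -993 + 277 \left(-8452740\right) = -993 - 2341408980 = -2341409973$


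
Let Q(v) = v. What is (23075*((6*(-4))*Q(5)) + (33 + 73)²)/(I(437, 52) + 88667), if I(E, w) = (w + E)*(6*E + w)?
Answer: -2757764/1396253 ≈ -1.9751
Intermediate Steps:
I(E, w) = (E + w)*(w + 6*E)
(23075*((6*(-4))*Q(5)) + (33 + 73)²)/(I(437, 52) + 88667) = (23075*((6*(-4))*5) + (33 + 73)²)/((52² + 6*437² + 7*437*52) + 88667) = (23075*(-24*5) + 106²)/((2704 + 6*190969 + 159068) + 88667) = (23075*(-120) + 11236)/((2704 + 1145814 + 159068) + 88667) = (-2769000 + 11236)/(1307586 + 88667) = -2757764/1396253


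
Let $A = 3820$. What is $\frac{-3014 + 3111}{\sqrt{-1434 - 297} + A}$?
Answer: $\frac{370540}{14594131} - \frac{97 i \sqrt{1731}}{14594131} \approx 0.02539 - 0.00027653 i$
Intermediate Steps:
$\frac{-3014 + 3111}{\sqrt{-1434 - 297} + A} = \frac{-3014 + 3111}{\sqrt{-1434 - 297} + 3820} = \frac{97}{\sqrt{-1731} + 3820} = \frac{97}{i \sqrt{1731} + 3820} = \frac{97}{3820 + i \sqrt{1731}}$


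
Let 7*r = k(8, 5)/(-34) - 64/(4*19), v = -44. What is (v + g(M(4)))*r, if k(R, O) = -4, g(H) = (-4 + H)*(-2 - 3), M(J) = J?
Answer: 10296/2261 ≈ 4.5537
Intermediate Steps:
g(H) = 20 - 5*H (g(H) = (-4 + H)*(-5) = 20 - 5*H)
r = -234/2261 (r = (-4/(-34) - 64/(4*19))/7 = (-4*(-1/34) - 64/76)/7 = (2/17 - 64*1/76)/7 = (2/17 - 16/19)/7 = (1/7)*(-234/323) = -234/2261 ≈ -0.10349)
(v + g(M(4)))*r = (-44 + (20 - 5*4))*(-234/2261) = (-44 + (20 - 20))*(-234/2261) = (-44 + 0)*(-234/2261) = -44*(-234/2261) = 10296/2261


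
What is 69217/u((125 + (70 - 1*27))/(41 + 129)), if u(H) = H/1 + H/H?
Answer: 5883445/169 ≈ 34813.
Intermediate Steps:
u(H) = 1 + H (u(H) = H*1 + 1 = H + 1 = 1 + H)
69217/u((125 + (70 - 1*27))/(41 + 129)) = 69217/(1 + (125 + (70 - 1*27))/(41 + 129)) = 69217/(1 + (125 + (70 - 27))/170) = 69217/(1 + (125 + 43)*(1/170)) = 69217/(1 + 168*(1/170)) = 69217/(1 + 84/85) = 69217/(169/85) = 69217*(85/169) = 5883445/169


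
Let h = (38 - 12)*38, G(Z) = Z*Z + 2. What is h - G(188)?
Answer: -34358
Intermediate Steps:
G(Z) = 2 + Z**2 (G(Z) = Z**2 + 2 = 2 + Z**2)
h = 988 (h = 26*38 = 988)
h - G(188) = 988 - (2 + 188**2) = 988 - (2 + 35344) = 988 - 1*35346 = 988 - 35346 = -34358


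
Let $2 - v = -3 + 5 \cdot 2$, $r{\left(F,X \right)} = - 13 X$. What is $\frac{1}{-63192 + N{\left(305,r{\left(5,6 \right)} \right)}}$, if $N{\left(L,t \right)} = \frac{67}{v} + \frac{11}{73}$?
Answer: $- \frac{365}{23069916} \approx -1.5821 \cdot 10^{-5}$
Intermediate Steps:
$v = -5$ ($v = 2 - \left(-3 + 5 \cdot 2\right) = 2 - \left(-3 + 10\right) = 2 - 7 = -5$)
$N{\left(L,t \right)} = - \frac{4836}{365}$ ($N{\left(L,t \right)} = \frac{67}{-5} + \frac{11}{73} = 67 \left(- \frac{1}{5}\right) + 11 \cdot \frac{1}{73} = - \frac{67}{5} + \frac{11}{73} = - \frac{4836}{365}$)
$\frac{1}{-63192 + N{\left(305,r{\left(5,6 \right)} \right)}} = \frac{1}{-63192 - \frac{4836}{365}} = \frac{1}{- \frac{23069916}{365}} = - \frac{365}{23069916}$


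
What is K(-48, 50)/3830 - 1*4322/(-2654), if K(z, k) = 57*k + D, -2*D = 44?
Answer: 6014693/2541205 ≈ 2.3669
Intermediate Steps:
D = -22 (D = -½*44 = -22)
K(z, k) = -22 + 57*k (K(z, k) = 57*k - 22 = -22 + 57*k)
K(-48, 50)/3830 - 1*4322/(-2654) = (-22 + 57*50)/3830 - 1*4322/(-2654) = (-22 + 2850)*(1/3830) - 4322*(-1/2654) = 2828*(1/3830) + 2161/1327 = 1414/1915 + 2161/1327 = 6014693/2541205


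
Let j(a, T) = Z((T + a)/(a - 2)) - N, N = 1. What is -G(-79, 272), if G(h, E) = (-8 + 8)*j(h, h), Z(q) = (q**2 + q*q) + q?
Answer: 0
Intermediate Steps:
Z(q) = q + 2*q**2 (Z(q) = (q**2 + q**2) + q = 2*q**2 + q = q + 2*q**2)
j(a, T) = -1 + (1 + 2*(T + a)/(-2 + a))*(T + a)/(-2 + a) (j(a, T) = ((T + a)/(a - 2))*(1 + 2*((T + a)/(a - 2))) - 1*1 = ((T + a)/(-2 + a))*(1 + 2*((T + a)/(-2 + a))) - 1 = ((T + a)/(-2 + a))*(1 + 2*(T + a)/(-2 + a)) - 1 = (1 + 2*(T + a)/(-2 + a))*(T + a)/(-2 + a) - 1 = -1 + (1 + 2*(T + a)/(-2 + a))*(T + a)/(-2 + a))
G(h, E) = 0 (G(h, E) = (-8 + 8)*((-(-2 + h)**2 + (h + h)*(-2 + 2*h + 3*h))/(-2 + h)**2) = 0*((-(-2 + h)**2 + (2*h)*(-2 + 5*h))/(-2 + h)**2) = 0*((-(-2 + h)**2 + 2*h*(-2 + 5*h))/(-2 + h)**2) = 0)
-G(-79, 272) = -1*0 = 0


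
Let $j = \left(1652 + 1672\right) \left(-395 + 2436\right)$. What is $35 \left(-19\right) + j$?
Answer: $6783619$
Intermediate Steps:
$j = 6784284$ ($j = 3324 \cdot 2041 = 6784284$)
$35 \left(-19\right) + j = 35 \left(-19\right) + 6784284 = -665 + 6784284 = 6783619$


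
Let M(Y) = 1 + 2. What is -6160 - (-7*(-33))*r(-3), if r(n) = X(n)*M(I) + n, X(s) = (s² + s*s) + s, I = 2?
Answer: -15862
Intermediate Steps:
M(Y) = 3
X(s) = s + 2*s² (X(s) = (s² + s²) + s = 2*s² + s = s + 2*s²)
r(n) = n + 3*n*(1 + 2*n) (r(n) = (n*(1 + 2*n))*3 + n = 3*n*(1 + 2*n) + n = n + 3*n*(1 + 2*n))
-6160 - (-7*(-33))*r(-3) = -6160 - (-7*(-33))*2*(-3)*(2 + 3*(-3)) = -6160 - 231*2*(-3)*(2 - 9) = -6160 - 231*2*(-3)*(-7) = -6160 - 231*42 = -6160 - 1*9702 = -6160 - 9702 = -15862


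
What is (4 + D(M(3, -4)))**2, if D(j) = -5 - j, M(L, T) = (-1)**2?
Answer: 4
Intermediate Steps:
M(L, T) = 1
(4 + D(M(3, -4)))**2 = (4 + (-5 - 1*1))**2 = (4 + (-5 - 1))**2 = (4 - 6)**2 = (-2)**2 = 4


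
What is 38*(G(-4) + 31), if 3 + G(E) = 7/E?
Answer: 1995/2 ≈ 997.50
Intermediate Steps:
G(E) = -3 + 7/E
38*(G(-4) + 31) = 38*((-3 + 7/(-4)) + 31) = 38*((-3 + 7*(-¼)) + 31) = 38*((-3 - 7/4) + 31) = 38*(-19/4 + 31) = 38*(105/4) = 1995/2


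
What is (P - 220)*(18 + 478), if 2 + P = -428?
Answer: -322400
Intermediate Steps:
P = -430 (P = -2 - 428 = -430)
(P - 220)*(18 + 478) = (-430 - 220)*(18 + 478) = -650*496 = -322400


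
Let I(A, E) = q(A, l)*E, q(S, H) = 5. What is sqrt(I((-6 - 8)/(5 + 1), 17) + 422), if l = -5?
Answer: 13*sqrt(3) ≈ 22.517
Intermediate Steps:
I(A, E) = 5*E
sqrt(I((-6 - 8)/(5 + 1), 17) + 422) = sqrt(5*17 + 422) = sqrt(85 + 422) = sqrt(507) = 13*sqrt(3)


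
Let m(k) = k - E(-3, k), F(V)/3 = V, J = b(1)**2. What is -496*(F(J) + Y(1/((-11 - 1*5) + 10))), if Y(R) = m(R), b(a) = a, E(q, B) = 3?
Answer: 248/3 ≈ 82.667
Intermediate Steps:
J = 1 (J = 1**2 = 1)
F(V) = 3*V
m(k) = -3 + k (m(k) = k - 1*3 = k - 3 = -3 + k)
Y(R) = -3 + R
-496*(F(J) + Y(1/((-11 - 1*5) + 10))) = -496*(3*1 + (-3 + 1/((-11 - 1*5) + 10))) = -496*(3 + (-3 + 1/((-11 - 5) + 10))) = -496*(3 + (-3 + 1/(-16 + 10))) = -496*(3 + (-3 + 1/(-6))) = -496*(3 + (-3 - 1/6)) = -496*(3 - 19/6) = -496*(-1/6) = 248/3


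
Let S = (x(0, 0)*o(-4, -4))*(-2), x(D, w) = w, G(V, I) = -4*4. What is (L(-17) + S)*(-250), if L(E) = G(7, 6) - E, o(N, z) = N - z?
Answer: -250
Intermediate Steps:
G(V, I) = -16
S = 0 (S = (0*(-4 - 1*(-4)))*(-2) = (0*(-4 + 4))*(-2) = (0*0)*(-2) = 0*(-2) = 0)
L(E) = -16 - E
(L(-17) + S)*(-250) = ((-16 - 1*(-17)) + 0)*(-250) = ((-16 + 17) + 0)*(-250) = (1 + 0)*(-250) = 1*(-250) = -250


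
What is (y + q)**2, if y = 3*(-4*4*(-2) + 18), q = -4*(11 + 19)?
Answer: 900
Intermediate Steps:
q = -120 (q = -4*30 = -120)
y = 150 (y = 3*(-16*(-2) + 18) = 3*(32 + 18) = 3*50 = 150)
(y + q)**2 = (150 - 120)**2 = 30**2 = 900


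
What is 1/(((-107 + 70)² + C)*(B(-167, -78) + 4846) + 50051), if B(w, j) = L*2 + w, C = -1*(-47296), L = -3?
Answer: 1/227461596 ≈ 4.3963e-9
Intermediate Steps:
C = 47296
B(w, j) = -6 + w (B(w, j) = -3*2 + w = -6 + w)
1/(((-107 + 70)² + C)*(B(-167, -78) + 4846) + 50051) = 1/(((-107 + 70)² + 47296)*((-6 - 167) + 4846) + 50051) = 1/(((-37)² + 47296)*(-173 + 4846) + 50051) = 1/((1369 + 47296)*4673 + 50051) = 1/(48665*4673 + 50051) = 1/(227411545 + 50051) = 1/227461596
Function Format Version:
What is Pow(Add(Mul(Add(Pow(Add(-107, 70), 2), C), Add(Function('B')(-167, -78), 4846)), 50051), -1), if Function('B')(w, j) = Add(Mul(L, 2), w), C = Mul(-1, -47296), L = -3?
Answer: Rational(1, 227461596) ≈ 4.3963e-9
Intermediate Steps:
C = 47296
Function('B')(w, j) = Add(-6, w) (Function('B')(w, j) = Add(Mul(-3, 2), w) = Add(-6, w))
Pow(Add(Mul(Add(Pow(Add(-107, 70), 2), C), Add(Function('B')(-167, -78), 4846)), 50051), -1) = Pow(Add(Mul(Add(Pow(Add(-107, 70), 2), 47296), Add(Add(-6, -167), 4846)), 50051), -1) = Pow(Add(Mul(Add(Pow(-37, 2), 47296), Add(-173, 4846)), 50051), -1) = Pow(Add(Mul(Add(1369, 47296), 4673), 50051), -1) = Pow(Add(Mul(48665, 4673), 50051), -1) = Pow(Add(227411545, 50051), -1) = Pow(227461596, -1) = Rational(1, 227461596)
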